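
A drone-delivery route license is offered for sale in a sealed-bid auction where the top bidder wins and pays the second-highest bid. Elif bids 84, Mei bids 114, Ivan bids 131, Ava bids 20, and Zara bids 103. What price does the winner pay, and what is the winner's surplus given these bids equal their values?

Ordered from highest: Ivan 131; Mei 114; Zara 103; Elif 84; Ava 20.
Ivan is the highest bidder, so Ivan wins.
Under the second-price rule, the price is the second-highest bid: 114.
Surplus = 131 − 114 = 17.

The winner pays 114 for a surplus of 17.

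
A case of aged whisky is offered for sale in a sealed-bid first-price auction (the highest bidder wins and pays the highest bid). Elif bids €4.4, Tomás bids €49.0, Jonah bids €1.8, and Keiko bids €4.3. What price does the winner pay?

The winner pays €49.0.

Sorted high to low: Tomás €49.0 > Elif €4.4 > Keiko €4.3 > Jonah €1.8.
Tomás is the highest bidder, so Tomás wins.
Under the first-price rule, the price is the highest bid: €49.0.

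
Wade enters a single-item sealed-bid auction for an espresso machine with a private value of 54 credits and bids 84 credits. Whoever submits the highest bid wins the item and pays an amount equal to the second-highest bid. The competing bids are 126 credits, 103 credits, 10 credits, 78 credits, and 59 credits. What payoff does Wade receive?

Highest competing bid: 126 credits.
Wade's bid 84 credits is not the highest, so Wade loses, pays nothing, and earns zero payoff.

Payoff = 0 credits.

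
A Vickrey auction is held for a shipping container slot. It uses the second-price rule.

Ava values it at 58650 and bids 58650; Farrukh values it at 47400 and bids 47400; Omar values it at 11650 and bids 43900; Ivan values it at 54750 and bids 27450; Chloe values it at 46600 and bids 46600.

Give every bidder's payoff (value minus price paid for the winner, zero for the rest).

Payoffs: Ava 11250, Farrukh 0, Omar 0, Ivan 0, Chloe 0.

Bids in descending order: Ava 58650, then Farrukh 47400, then Chloe 46600, then Omar 43900, then Ivan 27450.
Ava has the top bid and wins; the price is the second-highest bid, 47400.
Ava's payoff = 58650 − 47400 = 11250. All other bidders lose, so their payoff is 0.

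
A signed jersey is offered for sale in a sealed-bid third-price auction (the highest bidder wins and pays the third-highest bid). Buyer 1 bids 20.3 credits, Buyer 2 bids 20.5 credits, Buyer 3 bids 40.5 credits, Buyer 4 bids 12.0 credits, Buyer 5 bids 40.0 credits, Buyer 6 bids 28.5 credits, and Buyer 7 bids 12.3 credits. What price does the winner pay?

28.5 credits

Ordered from highest: Buyer 3 40.5 credits, then Buyer 5 40.0 credits, then Buyer 6 28.5 credits, then Buyer 2 20.5 credits, then Buyer 1 20.3 credits, then Buyer 7 12.3 credits, then Buyer 4 12.0 credits.
Buyer 3 is the highest bidder, so Buyer 3 wins.
Under the third-price rule, the price is the third-highest bid: 28.5 credits.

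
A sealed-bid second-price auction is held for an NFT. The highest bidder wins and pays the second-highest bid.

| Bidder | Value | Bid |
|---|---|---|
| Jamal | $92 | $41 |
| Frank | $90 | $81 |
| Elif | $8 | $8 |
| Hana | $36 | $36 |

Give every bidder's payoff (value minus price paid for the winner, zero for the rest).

Bids in descending order: Frank $81 > Jamal $41 > Hana $36 > Elif $8.
Frank has the top bid and wins; the price is the second-highest bid, $41.
Frank's payoff = $90 − $41 = $49. All other bidders lose, so their payoff is 0.

Jamal $0, Frank $49, Elif $0, Hana $0.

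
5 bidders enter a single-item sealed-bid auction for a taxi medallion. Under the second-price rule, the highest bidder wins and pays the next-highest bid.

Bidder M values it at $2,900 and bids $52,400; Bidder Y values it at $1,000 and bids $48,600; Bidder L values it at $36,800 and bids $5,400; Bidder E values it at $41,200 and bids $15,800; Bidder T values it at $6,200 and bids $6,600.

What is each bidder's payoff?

Payoffs: Bidder M -$45,700, Bidder Y $0, Bidder L $0, Bidder E $0, Bidder T $0.

Bids in descending order: Bidder M $52,400, then Bidder Y $48,600, then Bidder E $15,800, then Bidder T $6,600, then Bidder L $5,400.
Bidder M has the top bid and wins; the price is the second-highest bid, $48,600.
Bidder M's payoff = $2,900 − $48,600 = -$45,700. All other bidders lose, so their payoff is 0.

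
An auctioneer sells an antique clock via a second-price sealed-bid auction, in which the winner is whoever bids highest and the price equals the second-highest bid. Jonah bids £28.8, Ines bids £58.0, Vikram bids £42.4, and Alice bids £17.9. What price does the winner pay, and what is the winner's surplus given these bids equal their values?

Price £42.4; surplus £15.6.

Ordered from highest: Ines £58.0; Vikram £42.4; Jonah £28.8; Alice £17.9.
Ines is the highest bidder, so Ines wins.
Under the second-price rule, the price is the second-highest bid: £42.4.
Surplus = £58.0 − £42.4 = £15.6.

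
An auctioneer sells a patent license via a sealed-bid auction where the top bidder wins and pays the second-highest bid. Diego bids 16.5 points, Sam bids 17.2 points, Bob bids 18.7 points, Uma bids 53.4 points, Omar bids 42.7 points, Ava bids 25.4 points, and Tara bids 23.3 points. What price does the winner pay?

Ranking the bids: Uma 53.4 points > Omar 42.7 points > Ava 25.4 points > Tara 23.3 points > Bob 18.7 points > Sam 17.2 points > Diego 16.5 points.
Uma is the highest bidder, so Uma wins.
Under the second-price rule, the price is the second-highest bid: 42.7 points.

Price paid: 42.7 points.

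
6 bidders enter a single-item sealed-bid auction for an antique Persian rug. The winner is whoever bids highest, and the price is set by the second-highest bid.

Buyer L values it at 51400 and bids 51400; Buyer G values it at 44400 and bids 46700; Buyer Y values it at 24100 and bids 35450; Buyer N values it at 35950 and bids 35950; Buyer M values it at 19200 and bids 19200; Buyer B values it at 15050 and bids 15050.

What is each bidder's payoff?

Payoffs: Buyer L 4700, Buyer G 0, Buyer Y 0, Buyer N 0, Buyer M 0, Buyer B 0.

Bids in descending order: Buyer L 51400; Buyer G 46700; Buyer N 35950; Buyer Y 35450; Buyer M 19200; Buyer B 15050.
Buyer L has the top bid and wins; the price is the second-highest bid, 46700.
Buyer L's payoff = 51400 − 46700 = 4700. All other bidders lose, so their payoff is 0.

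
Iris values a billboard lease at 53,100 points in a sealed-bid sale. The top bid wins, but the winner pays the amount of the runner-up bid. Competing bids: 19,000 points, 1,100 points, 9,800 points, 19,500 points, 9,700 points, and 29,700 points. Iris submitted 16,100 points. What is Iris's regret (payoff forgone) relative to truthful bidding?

Payoff forgone: 23,400 points.

The highest competing bid is 29,700 points.
Bidding truthfully at 53,100 points: Iris has the top bid, wins, and pays the second-highest bid 29,700 points. Payoff = 53,100 points − 29,700 points = 23,400 points.
Bidding 16,100 points: the top bid is 29,700 points (a rival), so Iris loses. Payoff = 0 points.
Regret = truthful payoff − actual payoff = 23,400 points − 0 points = 23,400 points.
This is the dominant-strategy logic: truthful bidding weakly beats any alternative.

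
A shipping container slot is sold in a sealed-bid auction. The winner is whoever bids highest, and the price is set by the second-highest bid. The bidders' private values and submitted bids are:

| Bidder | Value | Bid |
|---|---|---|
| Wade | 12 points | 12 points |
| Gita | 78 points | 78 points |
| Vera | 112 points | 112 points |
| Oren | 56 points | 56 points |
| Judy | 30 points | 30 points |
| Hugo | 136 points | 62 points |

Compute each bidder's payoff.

Bids in descending order: Vera 112 points; Gita 78 points; Hugo 62 points; Oren 56 points; Judy 30 points; Wade 12 points.
Vera has the top bid and wins; the price is the second-highest bid, 78 points.
Vera's payoff = 112 points − 78 points = 34 points. All other bidders lose, so their payoff is 0.

Wade 0 points, Gita 0 points, Vera 34 points, Oren 0 points, Judy 0 points, Hugo 0 points.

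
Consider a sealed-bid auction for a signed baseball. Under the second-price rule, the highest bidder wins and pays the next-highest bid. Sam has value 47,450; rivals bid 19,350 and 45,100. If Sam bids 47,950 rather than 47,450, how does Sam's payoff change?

Change in payoff: 0.

The highest competing bid is 45,100.
Bidding truthfully at 47,450: Sam has the top bid, wins, and pays the second-highest bid 45,100. Payoff = 47,450 − 45,100 = 2,350.
Bidding 47,950: Sam has the top bid, wins, and pays the second-highest bid 45,100. Payoff = 47,450 − 45,100 = 2,350.
Change = 2,350 − 2,350 = 0.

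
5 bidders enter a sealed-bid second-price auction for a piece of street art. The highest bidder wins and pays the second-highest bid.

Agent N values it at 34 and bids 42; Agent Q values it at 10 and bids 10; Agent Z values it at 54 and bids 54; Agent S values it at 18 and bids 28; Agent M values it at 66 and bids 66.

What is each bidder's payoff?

Sorted high to low: Agent M 66; Agent Z 54; Agent N 42; Agent S 28; Agent Q 10.
Agent M has the top bid and wins; the price is the second-highest bid, 54.
Agent M's payoff = 66 − 54 = 12. All other bidders lose, so their payoff is 0.

Agent N 0, Agent Q 0, Agent Z 0, Agent S 0, Agent M 12.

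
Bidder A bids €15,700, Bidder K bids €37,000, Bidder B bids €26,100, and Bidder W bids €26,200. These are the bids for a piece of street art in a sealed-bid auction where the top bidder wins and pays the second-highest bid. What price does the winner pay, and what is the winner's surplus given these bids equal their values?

Ordered from highest: Bidder K €37,000, then Bidder W €26,200, then Bidder B €26,100, then Bidder A €15,700.
Bidder K is the highest bidder, so Bidder K wins.
Under the second-price rule, the price is the second-highest bid: €26,200.
Surplus = €37,000 − €26,200 = €10,800.

Price €26,200; surplus €10,800.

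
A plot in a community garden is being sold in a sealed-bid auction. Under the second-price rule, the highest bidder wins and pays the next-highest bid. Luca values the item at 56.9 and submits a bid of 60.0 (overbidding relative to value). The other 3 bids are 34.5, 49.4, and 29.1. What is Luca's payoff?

Highest competing bid: 49.4.
Luca's bid 60.0 is the highest overall, so Luca wins and pays the second-highest bid, 49.4.
Payoff = value − price = 56.9 − 49.4 = 7.5.

Payoff = 7.5.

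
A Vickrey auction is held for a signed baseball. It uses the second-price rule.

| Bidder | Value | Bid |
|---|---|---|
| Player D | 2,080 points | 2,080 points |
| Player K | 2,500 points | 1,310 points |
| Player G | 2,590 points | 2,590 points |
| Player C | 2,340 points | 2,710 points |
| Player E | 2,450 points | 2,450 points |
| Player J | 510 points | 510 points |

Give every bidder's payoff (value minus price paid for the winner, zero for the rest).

Bids in descending order: Player C 2,710 points > Player G 2,590 points > Player E 2,450 points > Player D 2,080 points > Player K 1,310 points > Player J 510 points.
Player C has the top bid and wins; the price is the second-highest bid, 2,590 points.
Player C's payoff = 2,340 points − 2,590 points = -250 points. All other bidders lose, so their payoff is 0.

Player D 0 points, Player K 0 points, Player G 0 points, Player C -250 points, Player E 0 points, Player J 0 points.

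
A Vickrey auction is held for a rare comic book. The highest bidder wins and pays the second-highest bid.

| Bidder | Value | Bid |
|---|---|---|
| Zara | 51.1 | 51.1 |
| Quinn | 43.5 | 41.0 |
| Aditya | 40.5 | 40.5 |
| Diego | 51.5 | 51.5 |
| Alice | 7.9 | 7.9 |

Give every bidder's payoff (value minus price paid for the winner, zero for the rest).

Ordered from highest: Diego 51.5, then Zara 51.1, then Quinn 41.0, then Aditya 40.5, then Alice 7.9.
Diego has the top bid and wins; the price is the second-highest bid, 51.1.
Diego's payoff = 51.5 − 51.1 = 0.4. All other bidders lose, so their payoff is 0.

Zara 0.0, Quinn 0.0, Aditya 0.0, Diego 0.4, Alice 0.0.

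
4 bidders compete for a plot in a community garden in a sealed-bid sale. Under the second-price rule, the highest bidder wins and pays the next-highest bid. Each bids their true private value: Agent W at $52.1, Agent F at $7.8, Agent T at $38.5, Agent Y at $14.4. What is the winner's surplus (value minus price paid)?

Ranking the bids: Agent W $52.1; Agent T $38.5; Agent Y $14.4; Agent F $7.8.
Agent W wins with the top bid and pays the second-highest, $38.5.
Surplus = $52.1 − $38.5 = $13.6.

Winner's surplus: $13.6.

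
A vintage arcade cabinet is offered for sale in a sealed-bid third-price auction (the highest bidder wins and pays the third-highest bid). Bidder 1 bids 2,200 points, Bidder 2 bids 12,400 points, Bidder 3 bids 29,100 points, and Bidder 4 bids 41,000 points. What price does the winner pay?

12,400 points

Bids in descending order: Bidder 4 41,000 points; Bidder 3 29,100 points; Bidder 2 12,400 points; Bidder 1 2,200 points.
Bidder 4 is the highest bidder, so Bidder 4 wins.
Under the third-price rule, the price is the third-highest bid: 12,400 points.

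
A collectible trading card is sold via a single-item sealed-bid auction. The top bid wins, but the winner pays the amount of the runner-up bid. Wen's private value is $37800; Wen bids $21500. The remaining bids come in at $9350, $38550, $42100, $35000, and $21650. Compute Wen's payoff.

Highest competing bid: $42100.
Wen's bid $21500 is not the highest, so Wen loses, pays nothing, and earns zero payoff.

Payoff = $0.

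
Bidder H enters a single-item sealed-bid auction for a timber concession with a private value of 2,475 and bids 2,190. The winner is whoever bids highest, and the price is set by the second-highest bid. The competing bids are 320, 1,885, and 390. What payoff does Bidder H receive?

Highest competing bid: 1,885.
Bidder H's bid 2,190 is the highest overall, so Bidder H wins and pays the second-highest bid, 1,885.
Payoff = value − price = 2,475 − 1,885 = 590.

Bidder H's payoff: 590.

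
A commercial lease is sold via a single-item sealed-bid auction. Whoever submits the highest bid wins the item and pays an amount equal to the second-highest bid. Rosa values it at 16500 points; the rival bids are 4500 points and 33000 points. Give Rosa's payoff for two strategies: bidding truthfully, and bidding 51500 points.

(a) 0 points  (b) -16500 points

The highest competing bid is 33000 points.
Bidding truthfully at 16500 points: the top bid is 33000 points (a rival), so Rosa loses. Payoff = 0 points.
Bidding 51500 points: Rosa has the top bid, wins, and pays the second-highest bid 33000 points. Payoff = 16500 points − 33000 points = -16500 points.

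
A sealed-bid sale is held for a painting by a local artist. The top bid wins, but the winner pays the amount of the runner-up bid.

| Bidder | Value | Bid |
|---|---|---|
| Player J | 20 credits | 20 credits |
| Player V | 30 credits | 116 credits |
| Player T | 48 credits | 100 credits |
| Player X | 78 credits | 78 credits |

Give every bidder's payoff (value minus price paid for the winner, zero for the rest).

Sorted high to low: Player V 116 credits, then Player T 100 credits, then Player X 78 credits, then Player J 20 credits.
Player V has the top bid and wins; the price is the second-highest bid, 100 credits.
Player V's payoff = 30 credits − 100 credits = -70 credits. All other bidders lose, so their payoff is 0.

Player J 0 credits, Player V -70 credits, Player T 0 credits, Player X 0 credits.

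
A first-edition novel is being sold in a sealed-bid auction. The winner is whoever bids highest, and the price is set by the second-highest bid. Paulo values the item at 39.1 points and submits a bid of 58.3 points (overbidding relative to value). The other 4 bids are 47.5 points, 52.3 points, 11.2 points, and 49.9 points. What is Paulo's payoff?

Paulo's payoff: -13.2 points.

Highest competing bid: 52.3 points.
Paulo's bid 58.3 points is the highest overall, so Paulo wins and pays the second-highest bid, 52.3 points.
Payoff = value − price = 39.1 points − 52.3 points = -13.2 points.
Overbidding won the item at a price above value — truthful bidding would have avoided this loss.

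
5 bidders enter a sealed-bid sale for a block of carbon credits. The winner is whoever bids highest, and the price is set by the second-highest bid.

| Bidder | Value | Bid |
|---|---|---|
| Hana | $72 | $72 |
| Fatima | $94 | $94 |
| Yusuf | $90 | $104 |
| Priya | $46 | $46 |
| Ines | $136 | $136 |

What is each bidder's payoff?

Hana $0, Fatima $0, Yusuf $0, Priya $0, Ines $32.

Bids in descending order: Ines $136, then Yusuf $104, then Fatima $94, then Hana $72, then Priya $46.
Ines has the top bid and wins; the price is the second-highest bid, $104.
Ines's payoff = $136 − $104 = $32. All other bidders lose, so their payoff is 0.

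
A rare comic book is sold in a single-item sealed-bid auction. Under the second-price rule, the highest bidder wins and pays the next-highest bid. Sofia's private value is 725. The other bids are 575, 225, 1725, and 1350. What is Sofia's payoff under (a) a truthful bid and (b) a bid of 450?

(a) 0  (b) 0

The highest competing bid is 1725.
Bidding truthfully at 725: the top bid is 1725 (a rival), so Sofia loses. Payoff = 0.
Bidding 450: the top bid is 1725 (a rival), so Sofia loses. Payoff = 0.
The bid only affects whether you win, not the price — here both bids land on the same side of the top rival bid, so the deviation is payoff-neutral.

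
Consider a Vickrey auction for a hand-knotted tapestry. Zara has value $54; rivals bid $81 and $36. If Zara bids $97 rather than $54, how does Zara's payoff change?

The highest competing bid is $81.
Bidding truthfully at $54: the top bid is $81 (a rival), so Zara loses. Payoff = $0.
Bidding $97: Zara has the top bid, wins, and pays the second-highest bid $81. Payoff = $54 − $81 = -$27.
Change = -$27 − $0 = -$27.
Deviating from a truthful bid can only lose payoff in a second-price auction — never gain.

Change in payoff: -$27.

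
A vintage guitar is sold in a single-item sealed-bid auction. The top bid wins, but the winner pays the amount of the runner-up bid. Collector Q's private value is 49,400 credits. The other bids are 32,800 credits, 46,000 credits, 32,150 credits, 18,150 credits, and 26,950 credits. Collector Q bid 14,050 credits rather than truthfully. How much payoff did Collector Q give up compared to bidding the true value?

The highest competing bid is 46,000 credits.
Bidding truthfully at 49,400 credits: Collector Q has the top bid, wins, and pays the second-highest bid 46,000 credits. Payoff = 49,400 credits − 46,000 credits = 3,400 credits.
Bidding 14,050 credits: the top bid is 46,000 credits (a rival), so Collector Q loses. Payoff = 0 credits.
Regret = truthful payoff − actual payoff = 3,400 credits − 0 credits = 3,400 credits.

Regret: 3,400 credits.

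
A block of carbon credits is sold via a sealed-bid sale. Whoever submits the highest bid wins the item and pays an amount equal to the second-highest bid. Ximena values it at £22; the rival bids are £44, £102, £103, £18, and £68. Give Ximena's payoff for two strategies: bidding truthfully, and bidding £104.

Truthful: £0; alternative: -£81.

The highest competing bid is £103.
Bidding truthfully at £22: the top bid is £103 (a rival), so Ximena loses. Payoff = £0.
Bidding £104: Ximena has the top bid, wins, and pays the second-highest bid £103. Payoff = £22 − £103 = -£81.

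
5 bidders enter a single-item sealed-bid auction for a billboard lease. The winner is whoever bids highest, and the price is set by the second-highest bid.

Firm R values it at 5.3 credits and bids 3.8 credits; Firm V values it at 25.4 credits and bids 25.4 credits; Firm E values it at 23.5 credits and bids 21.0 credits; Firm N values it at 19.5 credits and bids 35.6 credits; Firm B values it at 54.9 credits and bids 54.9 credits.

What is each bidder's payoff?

Firm R 0.0 credits, Firm V 0.0 credits, Firm E 0.0 credits, Firm N 0.0 credits, Firm B 19.3 credits.

Ordered from highest: Firm B 54.9 credits, then Firm N 35.6 credits, then Firm V 25.4 credits, then Firm E 21.0 credits, then Firm R 3.8 credits.
Firm B has the top bid and wins; the price is the second-highest bid, 35.6 credits.
Firm B's payoff = 54.9 credits − 35.6 credits = 19.3 credits. All other bidders lose, so their payoff is 0.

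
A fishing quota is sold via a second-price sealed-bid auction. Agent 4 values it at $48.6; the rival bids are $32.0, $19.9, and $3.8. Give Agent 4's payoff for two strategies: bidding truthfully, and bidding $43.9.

The highest competing bid is $32.0.
Bidding truthfully at $48.6: Agent 4 has the top bid, wins, and pays the second-highest bid $32.0. Payoff = $48.6 − $32.0 = $16.6.
Bidding $43.9: Agent 4 has the top bid, wins, and pays the second-highest bid $32.0. Payoff = $48.6 − $32.0 = $16.6.

Truthful: $16.6; alternative: $16.6.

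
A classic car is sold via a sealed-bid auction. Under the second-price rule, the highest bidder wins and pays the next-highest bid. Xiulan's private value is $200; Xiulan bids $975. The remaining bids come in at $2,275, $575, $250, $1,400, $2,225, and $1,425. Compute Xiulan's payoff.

Xiulan's payoff: $0.

Highest competing bid: $2,275.
Xiulan's bid $975 is not the highest, so Xiulan loses, pays nothing, and earns zero payoff.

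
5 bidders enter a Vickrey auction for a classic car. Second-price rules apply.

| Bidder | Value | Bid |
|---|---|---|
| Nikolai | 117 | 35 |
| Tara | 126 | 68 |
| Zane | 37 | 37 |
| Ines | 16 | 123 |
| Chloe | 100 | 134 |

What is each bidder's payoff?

Sorted high to low: Chloe 134 > Ines 123 > Tara 68 > Zane 37 > Nikolai 35.
Chloe has the top bid and wins; the price is the second-highest bid, 123.
Chloe's payoff = 100 − 123 = -23. All other bidders lose, so their payoff is 0.

Payoffs: Nikolai 0, Tara 0, Zane 0, Ines 0, Chloe -23.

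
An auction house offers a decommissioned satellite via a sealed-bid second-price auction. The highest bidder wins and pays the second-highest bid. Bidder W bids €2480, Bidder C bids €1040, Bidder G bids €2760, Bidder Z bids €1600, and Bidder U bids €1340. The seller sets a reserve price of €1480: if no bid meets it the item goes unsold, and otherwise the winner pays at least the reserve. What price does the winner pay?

The winner pays €2480.

Ranking the bids: Bidder G €2760; Bidder W €2480; Bidder Z €1600; Bidder U €1340; Bidder C €1040.
Bidder G has the highest bid, so Bidder G wins.
The second-highest bid is €2480, which exceeds the reserve, so that sets the price.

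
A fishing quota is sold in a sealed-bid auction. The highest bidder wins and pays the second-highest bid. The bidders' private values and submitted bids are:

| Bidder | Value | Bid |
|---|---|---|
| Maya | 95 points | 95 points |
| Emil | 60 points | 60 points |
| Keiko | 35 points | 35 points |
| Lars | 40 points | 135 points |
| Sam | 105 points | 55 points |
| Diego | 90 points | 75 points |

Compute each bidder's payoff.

Sorted high to low: Lars 135 points > Maya 95 points > Diego 75 points > Emil 60 points > Sam 55 points > Keiko 35 points.
Lars has the top bid and wins; the price is the second-highest bid, 95 points.
Lars's payoff = 40 points − 95 points = -55 points. All other bidders lose, so their payoff is 0.

Payoffs: Maya 0 points, Emil 0 points, Keiko 0 points, Lars -55 points, Sam 0 points, Diego 0 points.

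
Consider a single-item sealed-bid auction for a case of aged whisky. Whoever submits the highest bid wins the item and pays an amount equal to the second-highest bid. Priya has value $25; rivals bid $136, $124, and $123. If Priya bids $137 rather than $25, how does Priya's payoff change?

-$111

The highest competing bid is $136.
Bidding truthfully at $25: the top bid is $136 (a rival), so Priya loses. Payoff = $0.
Bidding $137: Priya has the top bid, wins, and pays the second-highest bid $136. Payoff = $25 − $136 = -$111.
Change = -$111 − $0 = -$111.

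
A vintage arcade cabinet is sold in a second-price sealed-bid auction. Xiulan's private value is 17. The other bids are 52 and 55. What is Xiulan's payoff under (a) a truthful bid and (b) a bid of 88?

The highest competing bid is 55.
Bidding truthfully at 17: the top bid is 55 (a rival), so Xiulan loses. Payoff = 0.
Bidding 88: Xiulan has the top bid, wins, and pays the second-highest bid 55. Payoff = 17 − 55 = -38.
This is the dominant-strategy logic: truthful bidding weakly beats any alternative.

(a) 0  (b) -38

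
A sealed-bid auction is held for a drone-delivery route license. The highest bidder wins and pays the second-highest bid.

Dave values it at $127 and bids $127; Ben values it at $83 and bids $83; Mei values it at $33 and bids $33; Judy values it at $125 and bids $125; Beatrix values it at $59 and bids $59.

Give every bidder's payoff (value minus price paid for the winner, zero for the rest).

Bids in descending order: Dave $127 > Judy $125 > Ben $83 > Beatrix $59 > Mei $33.
Dave has the top bid and wins; the price is the second-highest bid, $125.
Dave's payoff = $127 − $125 = $2. All other bidders lose, so their payoff is 0.

Dave $2, Ben $0, Mei $0, Judy $0, Beatrix $0.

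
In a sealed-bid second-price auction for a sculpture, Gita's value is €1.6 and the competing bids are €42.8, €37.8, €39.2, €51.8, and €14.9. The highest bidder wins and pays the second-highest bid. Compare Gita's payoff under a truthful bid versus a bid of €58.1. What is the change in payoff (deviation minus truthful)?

The highest competing bid is €51.8.
Bidding truthfully at €1.6: the top bid is €51.8 (a rival), so Gita loses. Payoff = €0.0.
Bidding €58.1: Gita has the top bid, wins, and pays the second-highest bid €51.8. Payoff = €1.6 − €51.8 = -€50.2.
Change = -€50.2 − €0.0 = -€50.2.
Deviating from a truthful bid can only lose payoff in a second-price auction — never gain.

Payoff change: -€50.2.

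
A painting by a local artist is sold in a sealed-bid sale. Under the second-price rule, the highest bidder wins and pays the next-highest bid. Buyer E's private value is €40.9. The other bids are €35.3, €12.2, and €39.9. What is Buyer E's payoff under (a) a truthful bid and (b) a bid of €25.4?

(a) €1.0  (b) €0.0

The highest competing bid is €39.9.
Bidding truthfully at €40.9: Buyer E has the top bid, wins, and pays the second-highest bid €39.9. Payoff = €40.9 − €39.9 = €1.0.
Bidding €25.4: the top bid is €39.9 (a rival), so Buyer E loses. Payoff = €0.0.
This is the dominant-strategy logic: truthful bidding weakly beats any alternative.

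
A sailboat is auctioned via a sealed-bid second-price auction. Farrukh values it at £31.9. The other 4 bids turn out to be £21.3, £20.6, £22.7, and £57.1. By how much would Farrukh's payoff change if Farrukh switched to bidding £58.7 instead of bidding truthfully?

The highest competing bid is £57.1.
Bidding truthfully at £31.9: the top bid is £57.1 (a rival), so Farrukh loses. Payoff = £0.0.
Bidding £58.7: Farrukh has the top bid, wins, and pays the second-highest bid £57.1. Payoff = £31.9 − £57.1 = -£25.2.
Change = -£25.2 − £0.0 = -£25.2.

Payoff change: -£25.2.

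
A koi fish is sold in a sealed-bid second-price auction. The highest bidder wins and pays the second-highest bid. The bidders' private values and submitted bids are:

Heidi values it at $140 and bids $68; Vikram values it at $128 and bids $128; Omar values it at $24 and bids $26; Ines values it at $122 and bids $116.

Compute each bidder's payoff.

Sorted high to low: Vikram $128 > Ines $116 > Heidi $68 > Omar $26.
Vikram has the top bid and wins; the price is the second-highest bid, $116.
Vikram's payoff = $128 − $116 = $12. All other bidders lose, so their payoff is 0.

Payoffs: Heidi $0, Vikram $12, Omar $0, Ines $0.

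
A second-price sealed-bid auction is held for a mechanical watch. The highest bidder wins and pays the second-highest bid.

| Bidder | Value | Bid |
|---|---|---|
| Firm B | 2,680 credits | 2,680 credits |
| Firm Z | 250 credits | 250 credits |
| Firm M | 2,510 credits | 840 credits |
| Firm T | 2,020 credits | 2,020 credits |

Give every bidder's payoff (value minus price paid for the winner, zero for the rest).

Ranking the bids: Firm B 2,680 credits, then Firm T 2,020 credits, then Firm M 840 credits, then Firm Z 250 credits.
Firm B has the top bid and wins; the price is the second-highest bid, 2,020 credits.
Firm B's payoff = 2,680 credits − 2,020 credits = 660 credits. All other bidders lose, so their payoff is 0.

Firm B 660 credits, Firm Z 0 credits, Firm M 0 credits, Firm T 0 credits.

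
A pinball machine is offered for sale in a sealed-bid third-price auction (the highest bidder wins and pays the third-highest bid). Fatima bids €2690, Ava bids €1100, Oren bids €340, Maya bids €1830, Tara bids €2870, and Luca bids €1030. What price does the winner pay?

Sorted high to low: Tara €2870 > Fatima €2690 > Maya €1830 > Ava €1100 > Luca €1030 > Oren €340.
Tara is the highest bidder, so Tara wins.
Under the third-price rule, the price is the third-highest bid: €1830.

€1830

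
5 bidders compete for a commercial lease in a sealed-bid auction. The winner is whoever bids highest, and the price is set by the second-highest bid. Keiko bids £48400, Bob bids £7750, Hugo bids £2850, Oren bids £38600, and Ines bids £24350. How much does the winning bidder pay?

Bids in descending order: Keiko £48400, then Oren £38600, then Ines £24350, then Bob £7750, then Hugo £2850.
Keiko has the highest bid, so Keiko wins.
The second-highest bid is £38600, so that is what Keiko pays.

£38600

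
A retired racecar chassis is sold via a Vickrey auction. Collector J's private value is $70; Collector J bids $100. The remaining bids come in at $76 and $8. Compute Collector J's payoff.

Collector J's payoff: -$6.

Highest competing bid: $76.
Collector J's bid $100 is the highest overall, so Collector J wins and pays the second-highest bid, $76.
Payoff = value − price = $70 − $76 = -$6.
Overbidding won the item at a price above value — truthful bidding would have avoided this loss.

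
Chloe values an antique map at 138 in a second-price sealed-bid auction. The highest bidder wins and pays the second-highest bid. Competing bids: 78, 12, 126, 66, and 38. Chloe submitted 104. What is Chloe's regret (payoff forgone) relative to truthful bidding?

The highest competing bid is 126.
Bidding truthfully at 138: Chloe has the top bid, wins, and pays the second-highest bid 126. Payoff = 138 − 126 = 12.
Bidding 104: the top bid is 126 (a rival), so Chloe loses. Payoff = 0.
Regret = truthful payoff − actual payoff = 12 − 0 = 12.

Payoff forgone: 12.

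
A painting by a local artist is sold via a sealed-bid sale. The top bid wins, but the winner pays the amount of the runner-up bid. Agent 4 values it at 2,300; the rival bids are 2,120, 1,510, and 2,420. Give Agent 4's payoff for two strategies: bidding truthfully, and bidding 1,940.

The highest competing bid is 2,420.
Bidding truthfully at 2,300: the top bid is 2,420 (a rival), so Agent 4 loses. Payoff = 0.
Bidding 1,940: the top bid is 2,420 (a rival), so Agent 4 loses. Payoff = 0.
The bid only affects whether you win, not the price — here both bids land on the same side of the top rival bid, so the deviation is payoff-neutral.

Truthful: 0; alternative: 0.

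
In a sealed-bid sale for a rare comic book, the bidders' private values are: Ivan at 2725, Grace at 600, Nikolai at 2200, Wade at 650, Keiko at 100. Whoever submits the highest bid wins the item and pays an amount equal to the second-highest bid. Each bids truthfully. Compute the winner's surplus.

Winner's surplus: 525.

Ranking the bids: Ivan 2725, then Nikolai 2200, then Wade 650, then Grace 600, then Keiko 100.
Ivan wins with the top bid and pays the second-highest, 2200.
Surplus = 2725 − 2200 = 525.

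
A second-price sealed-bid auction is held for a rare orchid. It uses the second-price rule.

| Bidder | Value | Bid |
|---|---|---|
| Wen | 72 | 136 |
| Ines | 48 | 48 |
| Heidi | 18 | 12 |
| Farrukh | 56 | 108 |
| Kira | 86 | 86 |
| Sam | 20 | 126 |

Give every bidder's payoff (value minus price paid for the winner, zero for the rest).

Payoffs: Wen -54, Ines 0, Heidi 0, Farrukh 0, Kira 0, Sam 0.

Sorted high to low: Wen 136, then Sam 126, then Farrukh 108, then Kira 86, then Ines 48, then Heidi 12.
Wen has the top bid and wins; the price is the second-highest bid, 126.
Wen's payoff = 72 − 126 = -54. All other bidders lose, so their payoff is 0.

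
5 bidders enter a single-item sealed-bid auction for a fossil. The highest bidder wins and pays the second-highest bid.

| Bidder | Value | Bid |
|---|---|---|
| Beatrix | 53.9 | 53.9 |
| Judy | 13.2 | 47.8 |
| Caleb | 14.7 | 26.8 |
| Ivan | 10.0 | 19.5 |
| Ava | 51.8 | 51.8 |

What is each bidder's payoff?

Sorted high to low: Beatrix 53.9; Ava 51.8; Judy 47.8; Caleb 26.8; Ivan 19.5.
Beatrix has the top bid and wins; the price is the second-highest bid, 51.8.
Beatrix's payoff = 53.9 − 51.8 = 2.1. All other bidders lose, so their payoff is 0.

Beatrix 2.1, Judy 0.0, Caleb 0.0, Ivan 0.0, Ava 0.0.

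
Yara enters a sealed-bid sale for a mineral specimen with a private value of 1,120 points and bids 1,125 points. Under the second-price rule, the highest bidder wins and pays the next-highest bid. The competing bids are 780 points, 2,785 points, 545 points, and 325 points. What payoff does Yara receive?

Payoff = 0 points.

Highest competing bid: 2,785 points.
Yara's bid 1,125 points is not the highest, so Yara loses, pays nothing, and earns zero payoff.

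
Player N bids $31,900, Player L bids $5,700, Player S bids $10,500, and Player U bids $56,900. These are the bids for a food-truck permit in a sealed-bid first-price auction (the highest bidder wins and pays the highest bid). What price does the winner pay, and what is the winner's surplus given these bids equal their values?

Ranking the bids: Player U $56,900 > Player N $31,900 > Player S $10,500 > Player L $5,700.
Player U is the highest bidder, so Player U wins.
Under the first-price rule, the price is the highest bid: $56,900.
Surplus = $56,900 − $56,900 = $0.

The winner pays $56,900 for a surplus of $0.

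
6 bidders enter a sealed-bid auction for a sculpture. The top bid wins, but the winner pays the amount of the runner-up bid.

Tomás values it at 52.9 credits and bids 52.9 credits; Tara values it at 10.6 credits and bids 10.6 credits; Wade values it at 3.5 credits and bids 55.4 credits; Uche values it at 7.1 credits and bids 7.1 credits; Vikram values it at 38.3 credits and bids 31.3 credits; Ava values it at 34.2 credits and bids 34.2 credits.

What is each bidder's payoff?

Payoffs: Tomás 0.0 credits, Tara 0.0 credits, Wade -49.4 credits, Uche 0.0 credits, Vikram 0.0 credits, Ava 0.0 credits.

Bids in descending order: Wade 55.4 credits > Tomás 52.9 credits > Ava 34.2 credits > Vikram 31.3 credits > Tara 10.6 credits > Uche 7.1 credits.
Wade has the top bid and wins; the price is the second-highest bid, 52.9 credits.
Wade's payoff = 3.5 credits − 52.9 credits = -49.4 credits. All other bidders lose, so their payoff is 0.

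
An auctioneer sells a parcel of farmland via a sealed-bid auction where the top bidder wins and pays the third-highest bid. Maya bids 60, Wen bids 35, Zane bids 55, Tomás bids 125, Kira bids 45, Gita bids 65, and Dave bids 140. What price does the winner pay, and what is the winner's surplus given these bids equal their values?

Bids in descending order: Dave 140; Tomás 125; Gita 65; Maya 60; Zane 55; Kira 45; Wen 35.
Dave is the highest bidder, so Dave wins.
Under the third-price rule, the price is the third-highest bid: 65.
Surplus = 140 − 65 = 75.

Price 65; surplus 75.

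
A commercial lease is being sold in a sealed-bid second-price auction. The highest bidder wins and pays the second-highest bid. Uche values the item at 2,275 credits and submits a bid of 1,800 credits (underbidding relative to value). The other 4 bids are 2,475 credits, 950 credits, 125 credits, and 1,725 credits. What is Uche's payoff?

Uche's payoff: 0 credits.

Highest competing bid: 2,475 credits.
Uche's bid 1,800 credits is not the highest, so Uche loses, pays nothing, and earns zero payoff.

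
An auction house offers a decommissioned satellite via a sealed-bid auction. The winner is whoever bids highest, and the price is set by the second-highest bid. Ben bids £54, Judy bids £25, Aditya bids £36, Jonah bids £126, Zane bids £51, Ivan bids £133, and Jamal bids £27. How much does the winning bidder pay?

£126

Sorted high to low: Ivan £133; Jonah £126; Ben £54; Zane £51; Aditya £36; Jamal £27; Judy £25.
Ivan has the highest bid, so Ivan wins.
The second-highest bid is £126, so that is what Ivan pays.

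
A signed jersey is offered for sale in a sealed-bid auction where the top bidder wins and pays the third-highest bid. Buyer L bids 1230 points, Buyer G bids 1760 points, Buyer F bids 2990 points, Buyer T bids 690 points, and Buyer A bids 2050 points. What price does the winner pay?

The winner pays 1760 points.

Ranking the bids: Buyer F 2990 points; Buyer A 2050 points; Buyer G 1760 points; Buyer L 1230 points; Buyer T 690 points.
Buyer F is the highest bidder, so Buyer F wins.
Under the third-price rule, the price is the third-highest bid: 1760 points.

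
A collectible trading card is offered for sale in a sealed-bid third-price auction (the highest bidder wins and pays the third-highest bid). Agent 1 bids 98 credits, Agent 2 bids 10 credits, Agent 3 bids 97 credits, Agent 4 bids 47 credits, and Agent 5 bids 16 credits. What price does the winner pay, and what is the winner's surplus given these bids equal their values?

Ordered from highest: Agent 1 98 credits; Agent 3 97 credits; Agent 4 47 credits; Agent 5 16 credits; Agent 2 10 credits.
Agent 1 is the highest bidder, so Agent 1 wins.
Under the third-price rule, the price is the third-highest bid: 47 credits.
Surplus = 98 credits − 47 credits = 51 credits.

The winner pays 47 credits for a surplus of 51 credits.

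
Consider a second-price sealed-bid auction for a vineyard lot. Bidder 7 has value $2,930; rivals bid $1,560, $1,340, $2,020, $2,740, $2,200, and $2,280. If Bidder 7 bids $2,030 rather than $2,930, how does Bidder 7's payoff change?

Payoff change: -$190.

The highest competing bid is $2,740.
Bidding truthfully at $2,930: Bidder 7 has the top bid, wins, and pays the second-highest bid $2,740. Payoff = $2,930 − $2,740 = $190.
Bidding $2,030: the top bid is $2,740 (a rival), so Bidder 7 loses. Payoff = $0.
Change = $0 − $190 = -$190.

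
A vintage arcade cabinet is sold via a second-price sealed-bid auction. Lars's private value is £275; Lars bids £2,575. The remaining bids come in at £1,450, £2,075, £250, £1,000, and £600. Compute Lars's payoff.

Highest competing bid: £2,075.
Lars's bid £2,575 is the highest overall, so Lars wins and pays the second-highest bid, £2,075.
Payoff = value − price = £275 − £2,075 = -£1,800.
Overbidding won the item at a price above value — truthful bidding would have avoided this loss.

-£1,800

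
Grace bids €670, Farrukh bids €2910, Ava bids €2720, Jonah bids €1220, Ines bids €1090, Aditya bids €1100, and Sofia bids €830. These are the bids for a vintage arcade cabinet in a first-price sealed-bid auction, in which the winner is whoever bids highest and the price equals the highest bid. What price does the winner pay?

Bids in descending order: Farrukh €2910; Ava €2720; Jonah €1220; Aditya €1100; Ines €1090; Sofia €830; Grace €670.
Farrukh is the highest bidder, so Farrukh wins.
Under the first-price rule, the price is the highest bid: €2910.

€2910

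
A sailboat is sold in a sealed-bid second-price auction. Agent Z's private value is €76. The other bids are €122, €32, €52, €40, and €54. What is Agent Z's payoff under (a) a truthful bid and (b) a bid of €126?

(a) €0  (b) -€46

The highest competing bid is €122.
Bidding truthfully at €76: the top bid is €122 (a rival), so Agent Z loses. Payoff = €0.
Bidding €126: Agent Z has the top bid, wins, and pays the second-highest bid €122. Payoff = €76 − €122 = -€46.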